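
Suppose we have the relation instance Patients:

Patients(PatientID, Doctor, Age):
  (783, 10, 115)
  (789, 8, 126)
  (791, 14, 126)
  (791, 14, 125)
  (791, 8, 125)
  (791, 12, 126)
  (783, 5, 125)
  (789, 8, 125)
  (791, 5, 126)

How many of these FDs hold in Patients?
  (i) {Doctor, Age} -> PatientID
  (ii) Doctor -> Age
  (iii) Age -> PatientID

0

(i) {Doctor, Age} -> PatientID: (Doctor=8, Age=125): 2 rows → PatientID takes values {791, 789} — violation — fails.
(ii) Doctor -> Age: Doctor=8: 3 rows → Age takes values {126, 125} — violation; Doctor=14: 2 rows → Age takes values {126, 125} — violation; Doctor=5: 2 rows → Age takes values {125, 126} — violation — fails.
(iii) Age -> PatientID: Age=126: 4 rows → PatientID takes values {789, 791} — violation; Age=125: 4 rows → PatientID takes values {791, 783, 789} — violation — fails.
None of the 3 dependencies hold.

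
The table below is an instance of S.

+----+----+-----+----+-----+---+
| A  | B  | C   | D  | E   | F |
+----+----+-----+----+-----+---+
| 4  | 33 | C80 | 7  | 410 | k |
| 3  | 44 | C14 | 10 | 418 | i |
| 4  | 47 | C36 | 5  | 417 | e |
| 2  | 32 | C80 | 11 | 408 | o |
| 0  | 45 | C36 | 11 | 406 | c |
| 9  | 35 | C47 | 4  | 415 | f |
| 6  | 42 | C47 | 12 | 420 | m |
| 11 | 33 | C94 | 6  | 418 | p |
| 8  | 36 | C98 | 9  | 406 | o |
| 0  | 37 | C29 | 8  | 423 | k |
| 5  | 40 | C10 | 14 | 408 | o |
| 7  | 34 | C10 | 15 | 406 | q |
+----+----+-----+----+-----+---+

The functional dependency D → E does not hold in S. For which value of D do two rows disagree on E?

D=7: 1 row → E = 410 ✓
D=10: 1 row → E = 418 ✓
D=5: 1 row → E = 417 ✓
D=11: 2 rows → E takes values {408, 406} — violation
D=4: 1 row → E = 415 ✓
D=12: 1 row → E = 420 ✓
D=6: 1 row → E = 418 ✓
D=9: 1 row → E = 406 ✓
D=8: 1 row → E = 423 ✓
D=14: 1 row → E = 408 ✓
D=15: 1 row → E = 406 ✓
The only D value with inconsistent E is D=11.

11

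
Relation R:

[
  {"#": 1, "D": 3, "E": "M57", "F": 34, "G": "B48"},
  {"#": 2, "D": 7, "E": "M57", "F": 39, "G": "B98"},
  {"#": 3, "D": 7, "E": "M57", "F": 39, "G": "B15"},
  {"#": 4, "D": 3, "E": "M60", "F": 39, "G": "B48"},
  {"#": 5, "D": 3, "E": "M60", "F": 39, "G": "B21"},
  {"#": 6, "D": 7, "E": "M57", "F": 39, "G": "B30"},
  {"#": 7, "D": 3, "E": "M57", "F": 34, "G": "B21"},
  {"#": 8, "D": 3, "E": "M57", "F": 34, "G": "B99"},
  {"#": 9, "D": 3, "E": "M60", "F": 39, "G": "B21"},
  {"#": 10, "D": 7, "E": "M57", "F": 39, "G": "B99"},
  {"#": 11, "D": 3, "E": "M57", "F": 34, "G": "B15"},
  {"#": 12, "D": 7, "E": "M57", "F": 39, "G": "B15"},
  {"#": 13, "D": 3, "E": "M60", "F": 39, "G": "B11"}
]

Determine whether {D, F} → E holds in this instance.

Yes

(D=3, F=34): rows 1, 7, 8, 11 → E = M57, M57, M57, M57 ✓
(D=7, F=39): rows 2, 3, 6, 10, 12 → E = M57, M57, M57, M57, M57 ✓
(D=3, F=39): rows 4, 5, 9, 13 → E = M60, M60, M60, M60 ✓
Every {D, F} value is associated with a single E value, so {D, F} → E holds.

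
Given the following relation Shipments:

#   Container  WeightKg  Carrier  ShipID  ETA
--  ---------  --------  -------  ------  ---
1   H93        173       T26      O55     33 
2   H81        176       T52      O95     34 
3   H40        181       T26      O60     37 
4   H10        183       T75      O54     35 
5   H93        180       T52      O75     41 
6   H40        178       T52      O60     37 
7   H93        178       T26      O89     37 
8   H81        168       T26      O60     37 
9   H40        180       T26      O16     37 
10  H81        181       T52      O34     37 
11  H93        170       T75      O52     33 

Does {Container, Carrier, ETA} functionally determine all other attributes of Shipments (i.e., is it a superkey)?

Rows 3 and 9 have the same {Container, Carrier, ETA} value (Container=H40, Carrier=T26, ETA=37) but are distinct tuples, so {Container, Carrier, ETA} does not determine every attribute — not a superkey.

No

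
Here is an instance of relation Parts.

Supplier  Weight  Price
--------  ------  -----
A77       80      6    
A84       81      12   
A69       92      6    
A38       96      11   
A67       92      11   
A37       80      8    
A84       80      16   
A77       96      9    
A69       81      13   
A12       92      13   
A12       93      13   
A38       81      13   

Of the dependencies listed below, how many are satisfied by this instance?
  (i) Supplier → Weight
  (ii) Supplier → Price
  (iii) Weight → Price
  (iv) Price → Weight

0

(i) Supplier → Weight: Supplier=A77: 2 rows → Weight takes values {80, 96} — violation; Supplier=A84: 2 rows → Weight takes values {81, 80} — violation; Supplier=A69: 2 rows → Weight takes values {92, 81} — violation; Supplier=A38: 2 rows → Weight takes values {96, 81} — violation; Supplier=A12: 2 rows → Weight takes values {92, 93} — violation — fails.
(ii) Supplier → Price: Supplier=A77: 2 rows → Price takes values {6, 9} — violation; Supplier=A84: 2 rows → Price takes values {12, 16} — violation; Supplier=A69: 2 rows → Price takes values {6, 13} — violation; Supplier=A38: 2 rows → Price takes values {11, 13} — violation — fails.
(iii) Weight → Price: Weight=80: 3 rows → Price takes values {6, 8, 16} — violation; Weight=81: 3 rows → Price takes values {12, 13} — violation; Weight=92: 3 rows → Price takes values {6, 11, 13} — violation; Weight=96: 2 rows → Price takes values {11, 9} — violation — fails.
(iv) Price → Weight: Price=6: 2 rows → Weight takes values {80, 92} — violation; Price=11: 2 rows → Weight takes values {96, 92} — violation; Price=13: 4 rows → Weight takes values {81, 92, 93} — violation — fails.
None of the 4 dependencies hold.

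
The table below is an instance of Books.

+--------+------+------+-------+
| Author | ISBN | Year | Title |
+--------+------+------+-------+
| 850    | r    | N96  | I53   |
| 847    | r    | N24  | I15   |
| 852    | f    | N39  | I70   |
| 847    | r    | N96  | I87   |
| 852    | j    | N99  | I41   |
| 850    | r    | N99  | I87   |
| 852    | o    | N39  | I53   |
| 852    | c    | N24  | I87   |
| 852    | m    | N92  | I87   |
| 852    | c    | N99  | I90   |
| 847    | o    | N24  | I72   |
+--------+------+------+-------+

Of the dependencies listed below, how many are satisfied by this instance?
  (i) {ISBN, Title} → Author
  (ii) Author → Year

0

(i) {ISBN, Title} → Author: (ISBN=r, Title=I87): 2 rows → Author takes values {847, 850} — violation — fails.
(ii) Author → Year: Author=850: 2 rows → Year takes values {N96, N99} — violation; Author=847: 3 rows → Year takes values {N24, N96} — violation; Author=852: 6 rows → Year takes values {N39, N99, N24, N92} — violation — fails.
None of the 2 dependencies hold.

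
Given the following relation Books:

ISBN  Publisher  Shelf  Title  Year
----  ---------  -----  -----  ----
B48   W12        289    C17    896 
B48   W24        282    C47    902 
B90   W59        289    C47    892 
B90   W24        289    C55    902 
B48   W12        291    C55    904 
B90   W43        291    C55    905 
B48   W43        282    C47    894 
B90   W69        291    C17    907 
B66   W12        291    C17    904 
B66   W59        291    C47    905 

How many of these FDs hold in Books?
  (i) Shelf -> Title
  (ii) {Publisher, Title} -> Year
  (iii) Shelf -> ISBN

(i) Shelf -> Title: Shelf=289: 3 rows → Title takes values {C17, C47, C55} — violation; Shelf=291: 5 rows → Title takes values {C55, C17, C47} — violation — fails.
(ii) {Publisher, Title} -> Year: (Publisher=W12, Title=C17): 2 rows → Year takes values {896, 904} — violation; (Publisher=W59, Title=C47): 2 rows → Year takes values {892, 905} — violation — fails.
(iii) Shelf -> ISBN: Shelf=289: 3 rows → ISBN takes values {B48, B90} — violation; Shelf=291: 5 rows → ISBN takes values {B48, B90, B66} — violation — fails.
None of the 3 dependencies hold.

0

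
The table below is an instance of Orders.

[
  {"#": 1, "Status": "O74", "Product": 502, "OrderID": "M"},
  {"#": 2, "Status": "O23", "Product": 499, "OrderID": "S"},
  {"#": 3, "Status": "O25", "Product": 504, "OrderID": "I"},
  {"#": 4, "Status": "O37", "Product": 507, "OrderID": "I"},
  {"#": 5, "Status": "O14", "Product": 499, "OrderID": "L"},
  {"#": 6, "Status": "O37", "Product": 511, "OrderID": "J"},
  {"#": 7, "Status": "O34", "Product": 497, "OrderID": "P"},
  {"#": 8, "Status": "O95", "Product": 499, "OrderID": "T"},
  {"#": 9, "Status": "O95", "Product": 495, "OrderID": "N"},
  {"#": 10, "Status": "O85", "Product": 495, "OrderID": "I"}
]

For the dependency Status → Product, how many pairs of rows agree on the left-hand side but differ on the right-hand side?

2

Status=O37: violating pairs (4,6) — 1 pair.
Status=O95: violating pairs (8,9) — 1 pair.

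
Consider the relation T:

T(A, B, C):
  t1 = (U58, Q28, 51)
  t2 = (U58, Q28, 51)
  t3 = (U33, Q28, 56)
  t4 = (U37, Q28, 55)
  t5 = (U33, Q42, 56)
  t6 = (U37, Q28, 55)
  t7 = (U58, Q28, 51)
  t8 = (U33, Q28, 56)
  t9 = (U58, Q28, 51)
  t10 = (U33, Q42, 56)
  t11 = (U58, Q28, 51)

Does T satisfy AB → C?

(A=U58, B=Q28): rows 1, 2, 7, 9, 11 → C = 51, 51, 51, 51, 51 ✓
(A=U33, B=Q28): rows 3, 8 → C = 56, 56 ✓
(A=U37, B=Q28): rows 4, 6 → C = 55, 55 ✓
(A=U33, B=Q42): rows 5, 10 → C = 56, 56 ✓
Every AB value is associated with a single C value, so AB → C holds.

Yes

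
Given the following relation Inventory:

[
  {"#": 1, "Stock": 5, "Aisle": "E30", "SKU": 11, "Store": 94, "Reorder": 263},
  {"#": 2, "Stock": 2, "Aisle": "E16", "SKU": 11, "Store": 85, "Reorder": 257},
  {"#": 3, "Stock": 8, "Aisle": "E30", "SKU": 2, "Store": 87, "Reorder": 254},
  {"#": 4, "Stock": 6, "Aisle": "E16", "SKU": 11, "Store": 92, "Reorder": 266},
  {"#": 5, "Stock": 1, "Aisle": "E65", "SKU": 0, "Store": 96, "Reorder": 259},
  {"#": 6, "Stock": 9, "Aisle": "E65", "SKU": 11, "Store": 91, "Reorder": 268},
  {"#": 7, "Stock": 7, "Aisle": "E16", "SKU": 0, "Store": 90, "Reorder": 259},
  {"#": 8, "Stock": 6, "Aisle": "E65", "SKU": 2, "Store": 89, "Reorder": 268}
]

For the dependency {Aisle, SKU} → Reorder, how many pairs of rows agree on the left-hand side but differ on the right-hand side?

1

(Aisle=E16, SKU=11): violating pairs (2,4) — 1 pair.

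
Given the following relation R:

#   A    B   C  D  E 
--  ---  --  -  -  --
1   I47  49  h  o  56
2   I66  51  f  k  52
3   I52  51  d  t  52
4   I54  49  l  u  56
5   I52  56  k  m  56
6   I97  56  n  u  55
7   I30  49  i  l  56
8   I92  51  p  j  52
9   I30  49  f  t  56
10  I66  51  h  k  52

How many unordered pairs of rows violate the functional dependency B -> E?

B=49: all 4 rows agree on E — 0 pairs.
B=51: all 4 rows agree on E — 0 pairs.
B=56: violating pairs (5,6) — 1 pair.

1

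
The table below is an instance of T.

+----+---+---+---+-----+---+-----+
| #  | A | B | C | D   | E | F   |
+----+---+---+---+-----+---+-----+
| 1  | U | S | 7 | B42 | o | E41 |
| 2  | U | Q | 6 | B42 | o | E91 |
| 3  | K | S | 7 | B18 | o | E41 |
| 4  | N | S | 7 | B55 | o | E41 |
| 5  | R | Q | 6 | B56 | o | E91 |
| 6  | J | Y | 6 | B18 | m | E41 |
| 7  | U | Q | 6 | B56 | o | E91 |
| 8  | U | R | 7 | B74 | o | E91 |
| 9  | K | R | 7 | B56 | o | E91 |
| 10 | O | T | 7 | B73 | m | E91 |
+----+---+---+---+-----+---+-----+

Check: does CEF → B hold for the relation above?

Yes

(C=7, E=o, F=E41): rows 1, 3, 4 → B = S, S, S ✓
(C=6, E=o, F=E91): rows 2, 5, 7 → B = Q, Q, Q ✓
(C=6, E=m, F=E41): row 6 → B = Y ✓
(C=7, E=o, F=E91): rows 8, 9 → B = R, R ✓
(C=7, E=m, F=E91): row 10 → B = T ✓
Every CEF value is associated with a single B value, so CEF → B holds.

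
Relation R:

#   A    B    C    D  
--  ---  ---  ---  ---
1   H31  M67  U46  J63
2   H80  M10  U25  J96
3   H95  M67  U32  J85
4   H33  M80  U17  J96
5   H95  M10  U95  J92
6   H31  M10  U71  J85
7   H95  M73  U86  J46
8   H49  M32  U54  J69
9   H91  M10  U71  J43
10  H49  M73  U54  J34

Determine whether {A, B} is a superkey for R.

Yes

All 10 rows have distinct {A, B} values, so {A, B} → (all attributes) holds and {A, B} is a superkey.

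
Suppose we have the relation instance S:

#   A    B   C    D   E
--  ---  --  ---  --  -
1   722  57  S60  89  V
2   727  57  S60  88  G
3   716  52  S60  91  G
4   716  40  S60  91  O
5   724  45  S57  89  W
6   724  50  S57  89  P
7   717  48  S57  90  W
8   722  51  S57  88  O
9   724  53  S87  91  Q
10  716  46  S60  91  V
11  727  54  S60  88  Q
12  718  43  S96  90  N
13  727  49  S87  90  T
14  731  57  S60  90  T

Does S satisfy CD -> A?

Yes

(C=S60, D=89): row 1 → A = 722 ✓
(C=S60, D=88): rows 2, 11 → A = 727, 727 ✓
(C=S60, D=91): rows 3, 4, 10 → A = 716, 716, 716 ✓
(C=S57, D=89): rows 5, 6 → A = 724, 724 ✓
(C=S57, D=90): row 7 → A = 717 ✓
(C=S57, D=88): row 8 → A = 722 ✓
(C=S87, D=91): row 9 → A = 724 ✓
(C=S96, D=90): row 12 → A = 718 ✓
(C=S87, D=90): row 13 → A = 727 ✓
(C=S60, D=90): row 14 → A = 731 ✓
Every CD value is associated with a single A value, so CD -> A holds.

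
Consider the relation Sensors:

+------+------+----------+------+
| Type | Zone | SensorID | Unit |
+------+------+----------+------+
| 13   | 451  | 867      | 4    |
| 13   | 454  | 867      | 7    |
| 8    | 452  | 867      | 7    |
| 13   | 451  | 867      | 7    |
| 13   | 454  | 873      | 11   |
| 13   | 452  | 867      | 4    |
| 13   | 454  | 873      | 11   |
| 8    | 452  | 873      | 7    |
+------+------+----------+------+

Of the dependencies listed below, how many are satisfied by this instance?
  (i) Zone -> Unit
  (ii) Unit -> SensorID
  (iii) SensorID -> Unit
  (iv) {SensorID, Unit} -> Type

(i) Zone -> Unit: Zone=451: 2 rows → Unit takes values {4, 7} — violation; Zone=454: 3 rows → Unit takes values {7, 11} — violation; Zone=452: 3 rows → Unit takes values {7, 4} — violation — fails.
(ii) Unit -> SensorID: Unit=7: 4 rows → SensorID takes values {867, 873} — violation — fails.
(iii) SensorID -> Unit: SensorID=867: 5 rows → Unit takes values {4, 7} — violation; SensorID=873: 3 rows → Unit takes values {11, 7} — violation — fails.
(iv) {SensorID, Unit} -> Type: (SensorID=867, Unit=7): 3 rows → Type takes values {13, 8} — violation — fails.
None of the 4 dependencies hold.

0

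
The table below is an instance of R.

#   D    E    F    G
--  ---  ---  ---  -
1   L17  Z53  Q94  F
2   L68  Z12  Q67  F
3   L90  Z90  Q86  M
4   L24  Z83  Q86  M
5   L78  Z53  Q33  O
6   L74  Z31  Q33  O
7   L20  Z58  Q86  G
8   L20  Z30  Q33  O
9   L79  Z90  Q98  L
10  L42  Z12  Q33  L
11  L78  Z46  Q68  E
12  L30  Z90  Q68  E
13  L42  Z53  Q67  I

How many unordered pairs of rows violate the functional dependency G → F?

2

G=F: violating pairs (1,2) — 1 pair.
G=M: all 2 rows agree on F — 0 pairs.
G=O: all 3 rows agree on F — 0 pairs.
G=L: violating pairs (9,10) — 1 pair.
G=E: all 2 rows agree on F — 0 pairs.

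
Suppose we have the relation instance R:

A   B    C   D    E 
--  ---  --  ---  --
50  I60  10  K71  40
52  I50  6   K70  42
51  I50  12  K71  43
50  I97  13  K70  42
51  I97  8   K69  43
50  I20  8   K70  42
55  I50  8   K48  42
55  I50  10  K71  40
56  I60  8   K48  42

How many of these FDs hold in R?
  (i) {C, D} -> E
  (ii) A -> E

(i) {C, D} -> E: every LHS value maps to a single RHS value — holds.
(ii) A -> E: A=50: 3 rows → E takes values {40, 42} — violation; A=55: 2 rows → E takes values {42, 40} — violation — fails.
1 of the 2 dependencies holds.

1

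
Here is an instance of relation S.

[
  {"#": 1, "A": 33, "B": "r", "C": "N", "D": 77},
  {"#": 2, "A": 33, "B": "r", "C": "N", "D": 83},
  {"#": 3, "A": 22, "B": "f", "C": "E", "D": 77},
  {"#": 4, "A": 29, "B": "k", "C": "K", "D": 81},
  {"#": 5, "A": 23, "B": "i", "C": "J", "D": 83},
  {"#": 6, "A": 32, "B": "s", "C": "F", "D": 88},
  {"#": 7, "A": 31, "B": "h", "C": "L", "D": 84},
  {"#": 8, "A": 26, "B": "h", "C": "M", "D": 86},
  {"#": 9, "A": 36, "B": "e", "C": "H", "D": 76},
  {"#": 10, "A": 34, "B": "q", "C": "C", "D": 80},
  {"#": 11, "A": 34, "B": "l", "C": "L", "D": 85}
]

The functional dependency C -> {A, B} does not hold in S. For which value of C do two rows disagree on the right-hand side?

L

C=N: rows 1, 2 → {A,B} = (33, r), (33, r) ✓
C=E: row 3 → {A,B} = (22, f) ✓
C=K: row 4 → {A,B} = (29, k) ✓
C=J: row 5 → {A,B} = (23, i) ✓
C=F: row 6 → {A,B} = (32, s) ✓
C=L: rows 7, 11 → {A,B} takes values {(31, h), (34, l)} — violation
C=M: row 8 → {A,B} = (26, h) ✓
C=H: row 9 → {A,B} = (36, e) ✓
C=C: row 10 → {A,B} = (34, q) ✓
The only C value with inconsistent RHS is C=L.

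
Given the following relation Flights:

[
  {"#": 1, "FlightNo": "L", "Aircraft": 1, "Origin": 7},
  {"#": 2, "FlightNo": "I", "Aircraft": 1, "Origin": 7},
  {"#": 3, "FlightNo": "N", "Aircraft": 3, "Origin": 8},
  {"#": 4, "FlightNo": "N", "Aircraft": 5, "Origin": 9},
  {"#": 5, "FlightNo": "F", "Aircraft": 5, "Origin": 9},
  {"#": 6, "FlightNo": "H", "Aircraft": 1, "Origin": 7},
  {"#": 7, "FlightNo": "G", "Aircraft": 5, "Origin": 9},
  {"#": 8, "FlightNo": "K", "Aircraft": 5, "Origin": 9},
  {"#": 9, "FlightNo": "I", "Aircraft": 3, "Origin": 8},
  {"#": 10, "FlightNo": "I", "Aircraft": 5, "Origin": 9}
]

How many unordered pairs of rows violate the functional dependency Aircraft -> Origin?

0

Aircraft=1: all 3 rows agree on Origin — 0 pairs.
Aircraft=3: all 2 rows agree on Origin — 0 pairs.
Aircraft=5: all 5 rows agree on Origin — 0 pairs.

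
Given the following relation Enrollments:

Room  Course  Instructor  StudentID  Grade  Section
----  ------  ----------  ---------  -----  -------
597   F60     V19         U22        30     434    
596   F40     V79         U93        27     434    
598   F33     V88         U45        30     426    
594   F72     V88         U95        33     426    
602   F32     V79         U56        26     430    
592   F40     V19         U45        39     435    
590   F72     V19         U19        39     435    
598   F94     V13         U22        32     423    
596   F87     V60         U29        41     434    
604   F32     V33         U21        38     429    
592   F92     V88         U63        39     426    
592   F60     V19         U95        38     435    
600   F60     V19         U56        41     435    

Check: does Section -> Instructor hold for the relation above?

Section=434: 3 rows → Instructor takes values {V19, V79, V60} — violation
Section=426: 3 rows → Instructor = V88, V88, V88 ✓
Section=430: 1 row → Instructor = V79 ✓
Section=435: 4 rows → Instructor = V19, V19, V19, V19 ✓
Section=423: 1 row → Instructor = V13 ✓
Section=429: 1 row → Instructor = V33 ✓
Two rows agree on Section but differ on Instructor, so Section -> Instructor does not hold.

No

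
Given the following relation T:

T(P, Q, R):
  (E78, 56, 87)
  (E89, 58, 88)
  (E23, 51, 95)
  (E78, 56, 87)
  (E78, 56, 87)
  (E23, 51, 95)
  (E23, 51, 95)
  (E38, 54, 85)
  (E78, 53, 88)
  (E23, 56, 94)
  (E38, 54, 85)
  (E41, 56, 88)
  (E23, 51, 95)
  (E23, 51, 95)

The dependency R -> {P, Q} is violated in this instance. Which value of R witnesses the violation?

R=87: 3 rows → {P,Q} = (E78, 56), (E78, 56), (E78, 56) ✓
R=88: 3 rows → {P,Q} takes values {(E89, 58), (E78, 53), (E41, 56)} — violation
R=95: 5 rows → {P,Q} = (E23, 51), (E23, 51), (E23, 51), (E23, 51), (E23, 51) ✓
R=85: 2 rows → {P,Q} = (E38, 54), (E38, 54) ✓
R=94: 1 row → {P,Q} = (E23, 56) ✓
The only R value with inconsistent RHS is R=88.

88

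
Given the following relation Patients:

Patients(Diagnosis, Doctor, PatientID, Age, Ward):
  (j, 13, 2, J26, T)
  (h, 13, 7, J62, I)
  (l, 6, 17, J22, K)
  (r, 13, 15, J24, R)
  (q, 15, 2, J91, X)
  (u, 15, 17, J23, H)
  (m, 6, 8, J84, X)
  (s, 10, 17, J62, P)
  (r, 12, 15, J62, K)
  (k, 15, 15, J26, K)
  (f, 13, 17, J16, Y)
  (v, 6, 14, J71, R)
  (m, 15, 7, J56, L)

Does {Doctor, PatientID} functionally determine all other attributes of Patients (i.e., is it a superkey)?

Yes

All 13 rows have distinct {Doctor, PatientID} values, so {Doctor, PatientID} → (all attributes) holds and {Doctor, PatientID} is a superkey.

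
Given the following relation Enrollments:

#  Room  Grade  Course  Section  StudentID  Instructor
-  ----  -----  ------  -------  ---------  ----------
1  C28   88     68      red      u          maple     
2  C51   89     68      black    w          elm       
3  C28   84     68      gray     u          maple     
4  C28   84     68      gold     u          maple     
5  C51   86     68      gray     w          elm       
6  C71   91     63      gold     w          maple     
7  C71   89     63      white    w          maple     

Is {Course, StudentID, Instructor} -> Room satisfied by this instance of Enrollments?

Yes

(Course=68, StudentID=u, Instructor=maple): rows 1, 3, 4 → Room = C28, C28, C28 ✓
(Course=68, StudentID=w, Instructor=elm): rows 2, 5 → Room = C51, C51 ✓
(Course=63, StudentID=w, Instructor=maple): rows 6, 7 → Room = C71, C71 ✓
Every {Course, StudentID, Instructor} value is associated with a single Room value, so {Course, StudentID, Instructor} -> Room holds.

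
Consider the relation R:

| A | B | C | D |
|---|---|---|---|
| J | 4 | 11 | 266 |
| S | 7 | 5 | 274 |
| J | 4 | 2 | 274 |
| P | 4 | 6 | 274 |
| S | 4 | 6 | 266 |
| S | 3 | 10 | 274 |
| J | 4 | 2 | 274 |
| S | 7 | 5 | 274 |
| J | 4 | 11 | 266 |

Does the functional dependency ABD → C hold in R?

Yes

(A=J, B=4, D=266): 2 rows → C = 11, 11 ✓
(A=S, B=7, D=274): 2 rows → C = 5, 5 ✓
(A=J, B=4, D=274): 2 rows → C = 2, 2 ✓
(A=P, B=4, D=274): 1 row → C = 6 ✓
(A=S, B=4, D=266): 1 row → C = 6 ✓
(A=S, B=3, D=274): 1 row → C = 10 ✓
Every ABD value is associated with a single C value, so ABD → C holds.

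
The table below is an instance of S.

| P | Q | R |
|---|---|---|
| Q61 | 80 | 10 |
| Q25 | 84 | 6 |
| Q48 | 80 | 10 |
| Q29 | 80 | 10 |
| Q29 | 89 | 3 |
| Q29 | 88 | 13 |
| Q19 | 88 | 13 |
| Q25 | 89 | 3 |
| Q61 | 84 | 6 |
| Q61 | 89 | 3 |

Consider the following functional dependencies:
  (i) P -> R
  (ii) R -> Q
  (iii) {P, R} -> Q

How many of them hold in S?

2

(i) P -> R: P=Q61: 3 rows → R takes values {10, 6, 3} — violation; P=Q25: 2 rows → R takes values {6, 3} — violation; P=Q29: 3 rows → R takes values {10, 3, 13} — violation — fails.
(ii) R -> Q: every LHS value maps to a single RHS value — holds.
(iii) {P, R} -> Q: every LHS value maps to a single RHS value — holds.
2 of the 3 dependencies hold.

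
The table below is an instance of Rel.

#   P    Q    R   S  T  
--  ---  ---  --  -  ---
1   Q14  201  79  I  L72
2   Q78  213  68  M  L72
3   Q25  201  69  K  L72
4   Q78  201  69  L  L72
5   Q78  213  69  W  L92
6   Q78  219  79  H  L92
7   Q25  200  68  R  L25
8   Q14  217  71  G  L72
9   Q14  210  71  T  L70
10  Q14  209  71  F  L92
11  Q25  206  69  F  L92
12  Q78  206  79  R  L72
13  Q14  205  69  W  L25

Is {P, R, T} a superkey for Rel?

Yes

All 13 rows have distinct {P, R, T} values, so {P, R, T} → (all attributes) holds and {P, R, T} is a superkey.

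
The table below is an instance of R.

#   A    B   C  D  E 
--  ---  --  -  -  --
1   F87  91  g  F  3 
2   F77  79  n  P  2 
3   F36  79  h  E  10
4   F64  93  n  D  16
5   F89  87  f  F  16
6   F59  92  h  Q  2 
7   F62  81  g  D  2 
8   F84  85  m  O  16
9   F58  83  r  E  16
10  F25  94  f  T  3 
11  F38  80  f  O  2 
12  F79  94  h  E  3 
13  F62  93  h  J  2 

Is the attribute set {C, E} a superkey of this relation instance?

No

Rows 6 and 13 have the same {C, E} value (C=h, E=2) but are distinct tuples, so {C, E} does not determine every attribute — not a superkey.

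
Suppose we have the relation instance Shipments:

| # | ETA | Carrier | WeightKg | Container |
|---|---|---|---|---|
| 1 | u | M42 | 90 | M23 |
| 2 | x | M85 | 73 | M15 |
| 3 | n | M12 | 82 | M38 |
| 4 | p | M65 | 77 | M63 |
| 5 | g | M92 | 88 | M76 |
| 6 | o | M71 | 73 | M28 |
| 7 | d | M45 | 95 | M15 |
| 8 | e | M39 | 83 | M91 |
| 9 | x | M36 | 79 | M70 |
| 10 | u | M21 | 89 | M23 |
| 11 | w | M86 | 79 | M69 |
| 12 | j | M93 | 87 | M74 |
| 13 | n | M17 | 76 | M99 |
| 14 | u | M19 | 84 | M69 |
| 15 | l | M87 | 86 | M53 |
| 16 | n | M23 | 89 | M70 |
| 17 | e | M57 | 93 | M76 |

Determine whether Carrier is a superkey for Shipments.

Yes

All 17 rows have distinct Carrier values, so Carrier → (all attributes) holds and Carrier is a superkey.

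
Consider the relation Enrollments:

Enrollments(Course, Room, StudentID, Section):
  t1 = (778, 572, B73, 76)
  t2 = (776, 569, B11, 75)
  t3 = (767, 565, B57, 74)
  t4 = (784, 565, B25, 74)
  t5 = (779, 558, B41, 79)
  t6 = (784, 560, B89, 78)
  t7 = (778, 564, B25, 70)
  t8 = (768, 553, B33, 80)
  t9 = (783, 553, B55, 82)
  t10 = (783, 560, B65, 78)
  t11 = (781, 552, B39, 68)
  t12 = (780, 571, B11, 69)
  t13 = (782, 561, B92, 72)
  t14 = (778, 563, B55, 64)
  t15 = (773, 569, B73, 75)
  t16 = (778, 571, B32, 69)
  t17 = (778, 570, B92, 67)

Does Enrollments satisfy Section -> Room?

Section=76: row 1 → Room = 572 ✓
Section=75: rows 2, 15 → Room = 569, 569 ✓
Section=74: rows 3, 4 → Room = 565, 565 ✓
Section=79: row 5 → Room = 558 ✓
Section=78: rows 6, 10 → Room = 560, 560 ✓
Section=70: row 7 → Room = 564 ✓
Section=80: row 8 → Room = 553 ✓
Section=82: row 9 → Room = 553 ✓
Section=68: row 11 → Room = 552 ✓
Section=69: rows 12, 16 → Room = 571, 571 ✓
Section=72: row 13 → Room = 561 ✓
Section=64: row 14 → Room = 563 ✓
Section=67: row 17 → Room = 570 ✓
Every Section value is associated with a single Room value, so Section -> Room holds.

Yes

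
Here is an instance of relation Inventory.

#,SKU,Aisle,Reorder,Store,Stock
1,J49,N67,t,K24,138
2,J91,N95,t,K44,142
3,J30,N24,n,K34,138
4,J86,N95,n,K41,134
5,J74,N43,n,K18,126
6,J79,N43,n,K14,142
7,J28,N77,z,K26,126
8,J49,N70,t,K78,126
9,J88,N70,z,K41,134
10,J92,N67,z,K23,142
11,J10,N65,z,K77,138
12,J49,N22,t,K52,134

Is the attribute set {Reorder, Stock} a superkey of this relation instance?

All 12 rows have distinct {Reorder, Stock} values, so {Reorder, Stock} → (all attributes) holds and {Reorder, Stock} is a superkey.

Yes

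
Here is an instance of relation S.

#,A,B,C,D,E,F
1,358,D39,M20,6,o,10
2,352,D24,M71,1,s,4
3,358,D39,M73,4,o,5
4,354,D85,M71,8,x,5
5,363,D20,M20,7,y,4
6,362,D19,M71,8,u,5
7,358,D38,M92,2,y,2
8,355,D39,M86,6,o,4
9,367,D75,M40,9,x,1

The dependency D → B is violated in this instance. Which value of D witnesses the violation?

8

D=6: rows 1, 8 → B = D39, D39 ✓
D=1: row 2 → B = D24 ✓
D=4: row 3 → B = D39 ✓
D=8: rows 4, 6 → B takes values {D85, D19} — violation
D=7: row 5 → B = D20 ✓
D=2: row 7 → B = D38 ✓
D=9: row 9 → B = D75 ✓
The only D value with inconsistent B is D=8.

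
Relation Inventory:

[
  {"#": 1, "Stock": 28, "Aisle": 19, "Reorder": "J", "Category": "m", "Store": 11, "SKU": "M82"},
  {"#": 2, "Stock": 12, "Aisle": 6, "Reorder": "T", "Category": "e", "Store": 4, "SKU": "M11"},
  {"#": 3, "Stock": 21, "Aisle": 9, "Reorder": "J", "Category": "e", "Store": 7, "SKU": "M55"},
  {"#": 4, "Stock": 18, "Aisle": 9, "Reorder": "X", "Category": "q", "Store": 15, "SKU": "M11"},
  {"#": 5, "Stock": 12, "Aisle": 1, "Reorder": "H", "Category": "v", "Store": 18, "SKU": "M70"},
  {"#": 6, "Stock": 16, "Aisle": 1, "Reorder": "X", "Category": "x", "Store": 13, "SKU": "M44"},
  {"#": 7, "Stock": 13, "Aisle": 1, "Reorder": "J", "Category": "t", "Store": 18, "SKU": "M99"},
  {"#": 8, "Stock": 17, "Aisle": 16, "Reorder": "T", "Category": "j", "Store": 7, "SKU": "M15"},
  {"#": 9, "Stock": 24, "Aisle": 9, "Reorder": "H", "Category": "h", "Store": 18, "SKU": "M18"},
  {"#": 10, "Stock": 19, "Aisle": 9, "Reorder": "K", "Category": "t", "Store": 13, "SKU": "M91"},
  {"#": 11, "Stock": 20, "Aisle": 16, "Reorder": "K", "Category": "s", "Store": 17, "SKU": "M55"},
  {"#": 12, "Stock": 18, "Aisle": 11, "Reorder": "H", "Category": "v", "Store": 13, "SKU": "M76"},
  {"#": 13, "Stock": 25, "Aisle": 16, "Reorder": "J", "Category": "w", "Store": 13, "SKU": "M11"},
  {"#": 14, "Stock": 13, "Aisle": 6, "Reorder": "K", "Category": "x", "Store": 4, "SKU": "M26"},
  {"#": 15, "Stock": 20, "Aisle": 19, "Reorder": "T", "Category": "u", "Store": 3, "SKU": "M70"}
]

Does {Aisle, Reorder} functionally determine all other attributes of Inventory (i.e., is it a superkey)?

Yes

All 15 rows have distinct {Aisle, Reorder} values, so {Aisle, Reorder} → (all attributes) holds and {Aisle, Reorder} is a superkey.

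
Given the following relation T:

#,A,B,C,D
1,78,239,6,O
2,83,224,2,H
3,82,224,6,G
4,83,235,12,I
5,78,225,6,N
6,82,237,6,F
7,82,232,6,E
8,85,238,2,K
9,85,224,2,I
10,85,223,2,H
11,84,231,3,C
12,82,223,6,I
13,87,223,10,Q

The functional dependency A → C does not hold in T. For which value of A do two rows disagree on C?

A=78: rows 1, 5 → C = 6, 6 ✓
A=83: rows 2, 4 → C takes values {2, 12} — violation
A=82: rows 3, 6, 7, 12 → C = 6, 6, 6, 6 ✓
A=85: rows 8, 9, 10 → C = 2, 2, 2 ✓
A=84: row 11 → C = 3 ✓
A=87: row 13 → C = 10 ✓
The only A value with inconsistent C is A=83.

83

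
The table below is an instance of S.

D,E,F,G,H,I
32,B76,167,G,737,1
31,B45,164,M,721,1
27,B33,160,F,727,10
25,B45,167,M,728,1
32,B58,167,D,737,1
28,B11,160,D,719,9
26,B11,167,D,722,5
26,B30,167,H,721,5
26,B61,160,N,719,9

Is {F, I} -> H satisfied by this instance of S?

(F=167, I=1): 3 rows → H takes values {737, 728} — violation
(F=164, I=1): 1 row → H = 721 ✓
(F=160, I=10): 1 row → H = 727 ✓
(F=160, I=9): 2 rows → H = 719, 719 ✓
(F=167, I=5): 2 rows → H takes values {722, 721} — violation
Two rows agree on {F, I} but differ on H, so {F, I} -> H does not hold.

No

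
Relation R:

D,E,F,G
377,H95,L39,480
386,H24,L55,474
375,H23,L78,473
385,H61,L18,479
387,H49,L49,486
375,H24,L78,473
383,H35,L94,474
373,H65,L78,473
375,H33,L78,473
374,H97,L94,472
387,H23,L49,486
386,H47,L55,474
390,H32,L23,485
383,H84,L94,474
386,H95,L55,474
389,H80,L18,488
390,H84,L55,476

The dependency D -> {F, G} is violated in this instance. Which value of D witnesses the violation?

390

D=377: 1 row → {F,G} = (L39, 480) ✓
D=386: 3 rows → {F,G} = (L55, 474), (L55, 474), (L55, 474) ✓
D=375: 3 rows → {F,G} = (L78, 473), (L78, 473), (L78, 473) ✓
D=385: 1 row → {F,G} = (L18, 479) ✓
D=387: 2 rows → {F,G} = (L49, 486), (L49, 486) ✓
D=383: 2 rows → {F,G} = (L94, 474), (L94, 474) ✓
D=373: 1 row → {F,G} = (L78, 473) ✓
D=374: 1 row → {F,G} = (L94, 472) ✓
D=390: 2 rows → {F,G} takes values {(L23, 485), (L55, 476)} — violation
D=389: 1 row → {F,G} = (L18, 488) ✓
The only D value with inconsistent RHS is D=390.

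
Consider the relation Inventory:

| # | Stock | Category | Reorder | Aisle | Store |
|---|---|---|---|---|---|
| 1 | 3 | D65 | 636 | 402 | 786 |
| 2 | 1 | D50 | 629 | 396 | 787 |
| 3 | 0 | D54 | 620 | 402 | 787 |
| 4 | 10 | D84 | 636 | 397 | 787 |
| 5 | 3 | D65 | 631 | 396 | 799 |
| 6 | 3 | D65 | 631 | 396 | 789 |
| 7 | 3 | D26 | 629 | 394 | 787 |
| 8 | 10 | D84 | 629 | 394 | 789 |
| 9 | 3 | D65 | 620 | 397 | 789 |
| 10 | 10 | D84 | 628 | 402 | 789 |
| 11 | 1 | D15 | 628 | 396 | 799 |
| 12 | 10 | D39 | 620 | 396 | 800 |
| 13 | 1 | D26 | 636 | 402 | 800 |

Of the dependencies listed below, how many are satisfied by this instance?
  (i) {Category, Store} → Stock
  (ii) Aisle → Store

(i) {Category, Store} → Stock: every LHS value maps to a single RHS value — holds.
(ii) Aisle → Store: Aisle=402: rows 1, 3, 10, 13 → Store takes values {786, 787, 789, 800} — violation; Aisle=396: rows 2, 5, 6, 11, 12 → Store takes values {787, 799, 789, 800} — violation; Aisle=397: rows 4, 9 → Store takes values {787, 789} — violation; Aisle=394: rows 7, 8 → Store takes values {787, 789} — violation — fails.
1 of the 2 dependencies holds.

1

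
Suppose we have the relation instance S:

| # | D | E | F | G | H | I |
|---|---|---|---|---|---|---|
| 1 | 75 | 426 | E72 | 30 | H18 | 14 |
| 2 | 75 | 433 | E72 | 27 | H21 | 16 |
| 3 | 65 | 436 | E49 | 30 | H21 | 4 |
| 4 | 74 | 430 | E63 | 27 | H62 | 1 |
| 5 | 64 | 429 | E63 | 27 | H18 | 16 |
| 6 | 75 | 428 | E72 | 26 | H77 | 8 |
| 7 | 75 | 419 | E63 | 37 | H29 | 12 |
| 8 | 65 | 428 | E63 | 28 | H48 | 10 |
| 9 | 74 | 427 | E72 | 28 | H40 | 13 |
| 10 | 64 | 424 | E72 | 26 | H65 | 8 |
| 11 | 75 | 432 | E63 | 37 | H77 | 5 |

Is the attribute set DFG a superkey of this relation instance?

No

Rows 7 and 11 have the same DFG value (D=75, F=E63, G=37) but are distinct tuples, so DFG does not determine every attribute — not a superkey.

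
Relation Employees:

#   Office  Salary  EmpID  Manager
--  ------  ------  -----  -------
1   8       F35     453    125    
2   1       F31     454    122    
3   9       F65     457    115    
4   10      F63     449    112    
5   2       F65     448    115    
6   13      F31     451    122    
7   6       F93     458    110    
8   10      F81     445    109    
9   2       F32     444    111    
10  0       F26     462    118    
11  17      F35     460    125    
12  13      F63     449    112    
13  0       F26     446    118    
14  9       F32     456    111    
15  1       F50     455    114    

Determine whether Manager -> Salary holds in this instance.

Yes

Manager=125: rows 1, 11 → Salary = F35, F35 ✓
Manager=122: rows 2, 6 → Salary = F31, F31 ✓
Manager=115: rows 3, 5 → Salary = F65, F65 ✓
Manager=112: rows 4, 12 → Salary = F63, F63 ✓
Manager=110: row 7 → Salary = F93 ✓
Manager=109: row 8 → Salary = F81 ✓
Manager=111: rows 9, 14 → Salary = F32, F32 ✓
Manager=118: rows 10, 13 → Salary = F26, F26 ✓
Manager=114: row 15 → Salary = F50 ✓
Every Manager value is associated with a single Salary value, so Manager -> Salary holds.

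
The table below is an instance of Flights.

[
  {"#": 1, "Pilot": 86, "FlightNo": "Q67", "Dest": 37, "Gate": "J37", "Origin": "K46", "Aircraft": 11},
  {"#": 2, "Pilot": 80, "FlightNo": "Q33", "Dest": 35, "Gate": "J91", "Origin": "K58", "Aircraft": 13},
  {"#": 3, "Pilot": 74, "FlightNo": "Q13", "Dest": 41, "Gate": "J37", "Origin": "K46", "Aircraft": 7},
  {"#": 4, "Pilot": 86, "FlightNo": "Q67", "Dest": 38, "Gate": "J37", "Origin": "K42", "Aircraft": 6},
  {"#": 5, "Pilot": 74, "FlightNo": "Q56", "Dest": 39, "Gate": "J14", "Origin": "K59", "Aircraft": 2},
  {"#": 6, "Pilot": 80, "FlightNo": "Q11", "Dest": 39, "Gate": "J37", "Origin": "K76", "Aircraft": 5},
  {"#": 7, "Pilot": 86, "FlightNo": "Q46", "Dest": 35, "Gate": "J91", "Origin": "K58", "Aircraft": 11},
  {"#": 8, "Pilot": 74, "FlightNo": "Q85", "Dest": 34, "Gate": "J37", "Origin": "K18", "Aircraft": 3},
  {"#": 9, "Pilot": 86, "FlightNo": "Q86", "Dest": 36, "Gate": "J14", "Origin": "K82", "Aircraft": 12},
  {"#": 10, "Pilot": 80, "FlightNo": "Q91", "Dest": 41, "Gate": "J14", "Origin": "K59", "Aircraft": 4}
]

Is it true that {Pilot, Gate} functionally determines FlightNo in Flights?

(Pilot=86, Gate=J37): rows 1, 4 → FlightNo = Q67, Q67 ✓
(Pilot=80, Gate=J91): row 2 → FlightNo = Q33 ✓
(Pilot=74, Gate=J37): rows 3, 8 → FlightNo takes values {Q13, Q85} — violation
(Pilot=74, Gate=J14): row 5 → FlightNo = Q56 ✓
(Pilot=80, Gate=J37): row 6 → FlightNo = Q11 ✓
(Pilot=86, Gate=J91): row 7 → FlightNo = Q46 ✓
(Pilot=86, Gate=J14): row 9 → FlightNo = Q86 ✓
(Pilot=80, Gate=J14): row 10 → FlightNo = Q91 ✓
Two rows agree on {Pilot, Gate} but differ on FlightNo, so {Pilot, Gate} -> FlightNo does not hold.

No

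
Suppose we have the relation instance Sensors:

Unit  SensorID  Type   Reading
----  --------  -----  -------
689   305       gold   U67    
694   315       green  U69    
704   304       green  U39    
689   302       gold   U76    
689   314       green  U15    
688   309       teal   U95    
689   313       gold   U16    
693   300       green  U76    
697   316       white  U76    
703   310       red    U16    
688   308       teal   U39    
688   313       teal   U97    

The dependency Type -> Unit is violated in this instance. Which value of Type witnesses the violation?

green

Type=gold: 3 rows → Unit = 689, 689, 689 ✓
Type=green: 4 rows → Unit takes values {694, 704, 689, 693} — violation
Type=teal: 3 rows → Unit = 688, 688, 688 ✓
Type=white: 1 row → Unit = 697 ✓
Type=red: 1 row → Unit = 703 ✓
The only Type value with inconsistent Unit is Type=green.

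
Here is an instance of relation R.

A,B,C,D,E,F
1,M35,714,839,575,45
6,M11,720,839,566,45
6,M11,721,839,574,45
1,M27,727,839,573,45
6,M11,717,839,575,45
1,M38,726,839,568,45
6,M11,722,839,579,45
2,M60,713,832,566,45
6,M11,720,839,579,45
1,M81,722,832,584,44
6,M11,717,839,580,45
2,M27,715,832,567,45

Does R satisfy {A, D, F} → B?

No

(A=1, D=839, F=45): 3 rows → B takes values {M35, M27, M38} — violation
(A=6, D=839, F=45): 6 rows → B = M11, M11, M11, M11, M11, M11 ✓
(A=2, D=832, F=45): 2 rows → B takes values {M60, M27} — violation
(A=1, D=832, F=44): 1 row → B = M81 ✓
Two rows agree on {A, D, F} but differ on B, so {A, D, F} → B does not hold.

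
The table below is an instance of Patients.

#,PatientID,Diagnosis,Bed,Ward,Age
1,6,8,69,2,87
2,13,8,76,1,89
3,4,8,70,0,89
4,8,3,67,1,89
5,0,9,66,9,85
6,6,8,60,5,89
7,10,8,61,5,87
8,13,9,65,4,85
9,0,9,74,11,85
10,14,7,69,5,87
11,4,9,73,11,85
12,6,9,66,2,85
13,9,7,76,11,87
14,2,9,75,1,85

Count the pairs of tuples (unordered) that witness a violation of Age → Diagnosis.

7

Age=87: violating pairs (1,10), (1,13), (7,10), (7,13) — 4 pairs.
Age=89: violating pairs (2,4), (3,4), (4,6) — 3 pairs.
Age=85: all 6 rows agree on Diagnosis — 0 pairs.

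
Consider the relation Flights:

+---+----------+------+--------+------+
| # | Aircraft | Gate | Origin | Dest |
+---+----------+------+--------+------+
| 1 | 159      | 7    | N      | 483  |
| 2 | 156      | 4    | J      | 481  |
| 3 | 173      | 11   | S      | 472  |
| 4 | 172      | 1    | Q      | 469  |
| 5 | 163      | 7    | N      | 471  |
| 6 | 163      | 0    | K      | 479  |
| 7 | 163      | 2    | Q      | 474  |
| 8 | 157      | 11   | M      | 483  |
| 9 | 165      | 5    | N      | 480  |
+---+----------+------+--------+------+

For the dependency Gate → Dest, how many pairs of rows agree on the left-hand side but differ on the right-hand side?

Gate=7: violating pairs (1,5) — 1 pair.
Gate=11: violating pairs (3,8) — 1 pair.

2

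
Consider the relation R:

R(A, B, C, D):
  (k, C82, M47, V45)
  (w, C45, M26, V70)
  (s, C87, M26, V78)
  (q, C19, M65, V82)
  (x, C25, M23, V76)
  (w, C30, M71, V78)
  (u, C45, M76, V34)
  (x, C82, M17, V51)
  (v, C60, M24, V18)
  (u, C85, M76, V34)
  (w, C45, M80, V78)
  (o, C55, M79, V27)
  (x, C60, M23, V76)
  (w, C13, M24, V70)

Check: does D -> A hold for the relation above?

D=V45: 1 row → A = k ✓
D=V70: 2 rows → A = w, w ✓
D=V78: 3 rows → A takes values {s, w} — violation
D=V82: 1 row → A = q ✓
D=V76: 2 rows → A = x, x ✓
D=V34: 2 rows → A = u, u ✓
D=V51: 1 row → A = x ✓
D=V18: 1 row → A = v ✓
D=V27: 1 row → A = o ✓
Two rows agree on D but differ on A, so D -> A does not hold.

No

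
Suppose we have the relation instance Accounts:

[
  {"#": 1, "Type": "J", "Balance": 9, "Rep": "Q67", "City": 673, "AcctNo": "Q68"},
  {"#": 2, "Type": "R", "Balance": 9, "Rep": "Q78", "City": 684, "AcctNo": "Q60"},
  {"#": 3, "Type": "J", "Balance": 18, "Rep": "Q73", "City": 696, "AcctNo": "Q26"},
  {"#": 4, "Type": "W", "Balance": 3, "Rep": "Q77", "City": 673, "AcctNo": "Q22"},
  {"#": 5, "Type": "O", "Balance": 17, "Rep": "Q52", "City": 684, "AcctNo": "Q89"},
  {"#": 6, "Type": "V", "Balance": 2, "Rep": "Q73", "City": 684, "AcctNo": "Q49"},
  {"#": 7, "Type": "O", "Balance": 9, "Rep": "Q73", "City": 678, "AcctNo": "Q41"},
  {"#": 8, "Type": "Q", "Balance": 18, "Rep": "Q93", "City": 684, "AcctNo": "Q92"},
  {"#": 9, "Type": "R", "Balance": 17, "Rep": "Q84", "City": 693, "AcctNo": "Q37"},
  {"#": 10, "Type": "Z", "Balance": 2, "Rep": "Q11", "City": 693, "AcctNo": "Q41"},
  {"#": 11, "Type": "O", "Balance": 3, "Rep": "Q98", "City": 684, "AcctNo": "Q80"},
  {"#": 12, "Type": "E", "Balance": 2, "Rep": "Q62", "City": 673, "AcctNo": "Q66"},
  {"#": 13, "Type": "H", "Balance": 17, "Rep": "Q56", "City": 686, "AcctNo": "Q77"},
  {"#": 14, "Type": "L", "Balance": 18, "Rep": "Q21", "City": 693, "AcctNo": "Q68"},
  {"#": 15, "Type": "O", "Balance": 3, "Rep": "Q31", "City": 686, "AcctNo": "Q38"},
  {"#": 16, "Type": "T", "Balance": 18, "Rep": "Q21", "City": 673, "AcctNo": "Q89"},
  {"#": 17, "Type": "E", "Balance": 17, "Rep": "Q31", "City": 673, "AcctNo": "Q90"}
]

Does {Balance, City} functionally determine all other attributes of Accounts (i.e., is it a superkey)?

Yes

All 17 rows have distinct {Balance, City} values, so {Balance, City} → (all attributes) holds and {Balance, City} is a superkey.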